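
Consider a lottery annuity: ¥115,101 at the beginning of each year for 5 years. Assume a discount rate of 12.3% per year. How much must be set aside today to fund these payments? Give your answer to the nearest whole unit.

¥462,505

This is an annuity due: 5 payments of ¥115,101 at the beginning of each year.
Periodic rate r = 0.123 per year.
PV = PMT × [(1 − (1+r)^−n)/r] × (1+r) = 115,101 × [1 − (1+r)^−5] / r × (1+r) = ¥462,505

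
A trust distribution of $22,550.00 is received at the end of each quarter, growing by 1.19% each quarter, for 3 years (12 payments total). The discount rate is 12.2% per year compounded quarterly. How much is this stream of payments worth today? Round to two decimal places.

Periodic rate r = 0.122/4 per quarter; n is counted in quarters.
Growing ordinary annuity: PV = PMT₁ × [1 − ((1+g)/(1+r))^n] / (r − g) = 22,550 × [1 − ((1+0.0119)/(1+r))^12] / (r − 0.0119) = $238,029.48.

$238,029.48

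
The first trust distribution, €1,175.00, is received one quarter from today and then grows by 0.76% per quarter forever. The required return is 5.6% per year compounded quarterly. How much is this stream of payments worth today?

€183,593.75

Periodic rate r = 0.056/4 per quarter.
Growing perpetuity (Gordon): PV = PMT₁ / (r − g) = 1,175 / (r − 0.0076) = €183,593.75.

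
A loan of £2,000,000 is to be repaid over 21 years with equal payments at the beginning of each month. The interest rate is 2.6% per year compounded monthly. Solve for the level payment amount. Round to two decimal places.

Level annuity due; solve PV = PMT × [(1 − (1+r)^−n)/r] × (1+r) for PMT.
Periodic rate r = 0.026/12 per month; n is counted in months.
With n = 252: PMT = 2,000,000 / ([(1 − (1+r)^−n)/r] × (1+r)) = £10,285.47

£10,285.47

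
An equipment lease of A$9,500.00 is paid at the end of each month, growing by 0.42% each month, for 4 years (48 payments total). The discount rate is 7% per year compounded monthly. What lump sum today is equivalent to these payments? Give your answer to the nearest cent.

Periodic rate r = 0.07/12 per month; n is counted in months.
Growing ordinary annuity: PV = PMT₁ × [1 − ((1+g)/(1+r))^n] / (r − g) = 9,500 × [1 − ((1+0.0042)/(1+r))^48] / (r − 0.0042) = A$436,478.06.

A$436,478.06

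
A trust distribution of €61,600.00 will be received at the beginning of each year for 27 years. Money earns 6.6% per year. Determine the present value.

€817,779.95

This is an annuity due: 27 payments of €61,600.00 at the beginning of each year.
Periodic rate r = 0.066 per year.
PV = PMT × [(1 − (1+r)^−n)/r] × (1+r) = 61,600 × [1 − (1+r)^−27] / r × (1+r) = €817,779.95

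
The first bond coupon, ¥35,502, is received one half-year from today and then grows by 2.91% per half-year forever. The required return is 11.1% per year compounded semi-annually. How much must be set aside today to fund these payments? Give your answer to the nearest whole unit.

Periodic rate r = 0.111/2 per half-year.
Growing perpetuity (Gordon): PV = PMT₁ / (r − g) = 35,502 / (r − 0.0291) = ¥1,344,773.

¥1,344,773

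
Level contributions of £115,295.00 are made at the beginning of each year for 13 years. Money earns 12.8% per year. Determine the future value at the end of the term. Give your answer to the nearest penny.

£3,847,227.41

This is an annuity due: 13 deposits of £115,295.00 at the beginning of each year.
Periodic rate r = 0.128 per year.
FV = PMT × [((1+r)^n − 1)/r] × (1+r) = 115,295 × [(1+r)^13 − 1] / r × (1+r) = £3,847,227.41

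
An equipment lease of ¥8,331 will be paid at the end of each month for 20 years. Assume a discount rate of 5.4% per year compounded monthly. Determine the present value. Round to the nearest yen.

¥1,221,104

This is an ordinary annuity: 240 payments of ¥8,331 at the end of each month.
Periodic rate r = 0.054/12 per month; n is counted in months.
PV = PMT × [(1 − (1+r)^−n)/r] = 8,331 × [1 − (1+r)^−240] / r = ¥1,221,104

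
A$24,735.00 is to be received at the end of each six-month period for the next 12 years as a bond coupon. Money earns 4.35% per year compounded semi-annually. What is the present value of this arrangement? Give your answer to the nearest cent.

This is an ordinary annuity: 24 payments of A$24,735.00 at the end of each six-month period.
Periodic rate r = 0.0435/2 per half-year; n is counted in half-years.
PV = PMT × [(1 − (1+r)^−n)/r] = 24,735 × [1 − (1+r)^−24] / r = A$458,692.50

A$458,692.50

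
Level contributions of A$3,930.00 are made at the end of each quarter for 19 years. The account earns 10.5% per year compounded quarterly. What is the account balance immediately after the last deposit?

A$923,049.67

This is an ordinary annuity: 76 deposits of A$3,930.00 at the end of each quarter.
Periodic rate r = 0.105/4 per quarter; n is counted in quarters.
FV = PMT × [((1+r)^n − 1)/r] = 3,930 × [(1+r)^76 − 1] / r = A$923,049.67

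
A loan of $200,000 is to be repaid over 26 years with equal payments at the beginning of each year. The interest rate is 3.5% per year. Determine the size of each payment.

Level annuity due; solve PV = PMT × [(1 − (1+r)^−n)/r] × (1+r) for PMT.
Periodic rate r = 0.035 per year.
With n = 26: PMT = 200,000 / ([(1 − (1+r)^−n)/r] × (1+r)) = $11,440.66

$11,440.66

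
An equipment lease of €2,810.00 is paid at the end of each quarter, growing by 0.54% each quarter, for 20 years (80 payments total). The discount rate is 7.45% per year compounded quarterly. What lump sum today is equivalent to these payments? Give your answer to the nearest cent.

Periodic rate r = 0.0745/4 per quarter; n is counted in quarters.
Growing ordinary annuity: PV = PMT₁ × [1 − ((1+g)/(1+r))^n] / (r − g) = 2,810 × [1 − ((1+0.0054)/(1+r))^80] / (r − 0.0054) = €137,784.27.

€137,784.27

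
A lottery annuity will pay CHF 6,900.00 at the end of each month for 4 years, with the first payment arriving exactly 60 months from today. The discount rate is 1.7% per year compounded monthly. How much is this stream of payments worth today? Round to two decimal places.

Ordinary annuity of 48 payments, first payment at period 60.
Periodic rate r = 0.017/12 per month; n is counted in months.
The ordinary-annuity PV formula values the stream one period before the first payment (period 59); discount that back 59 periods:
PV₀ = 6,900 × [1 − (1+r)^−48] / r × (1+r)^−59 = CHF 294,331.53

CHF 294,331.53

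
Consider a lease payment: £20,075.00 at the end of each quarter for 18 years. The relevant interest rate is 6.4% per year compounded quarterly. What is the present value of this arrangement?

This is an ordinary annuity: 72 payments of £20,075.00 at the end of each quarter.
Periodic rate r = 0.064/4 per quarter; n is counted in quarters.
PV = PMT × [(1 − (1+r)^−n)/r] = 20,075 × [1 − (1+r)^−72] / r = £854,569.03

£854,569.03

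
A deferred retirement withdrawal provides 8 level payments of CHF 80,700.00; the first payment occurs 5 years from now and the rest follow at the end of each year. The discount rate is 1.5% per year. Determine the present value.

Ordinary annuity of 8 payments, first payment at period 5.
Periodic rate r = 0.015 per year.
The ordinary-annuity PV formula values the stream one period before the first payment (period 4); discount that back 4 periods:
PV₀ = 80,700 × [1 − (1+r)^−8] / r × (1+r)^−4 = CHF 569,186.83

CHF 569,186.83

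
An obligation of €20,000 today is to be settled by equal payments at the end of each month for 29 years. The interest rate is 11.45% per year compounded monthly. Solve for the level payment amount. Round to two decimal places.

Level ordinary annuity; solve PV = PMT × [(1 − (1+r)^−n)/r] for PMT.
Periodic rate r = 0.1145/12 per month; n is counted in months.
With n = 348: PMT = 20,000 / ([(1 − (1+r)^−n)/r]) = €198.11

€198.11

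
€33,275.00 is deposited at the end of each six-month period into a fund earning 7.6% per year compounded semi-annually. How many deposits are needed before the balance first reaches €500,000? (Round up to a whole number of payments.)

13 payments

Periodic rate r = 0.076/2 per half-year; n is counted in half-years.
Ordinary annuity FV: 500,000 = 33,275 × [((1+r)^n − 1)/r].
(1+r)^n = 1 + 500,000 × r / 33,275, so n = ln(1 + 500,000·r/33,275) / ln(1+r) = 12.11.
Round up to a whole number of payments: n = 13.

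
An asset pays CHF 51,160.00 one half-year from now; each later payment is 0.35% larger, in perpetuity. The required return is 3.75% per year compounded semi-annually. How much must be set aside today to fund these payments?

Periodic rate r = 0.0375/2 per half-year.
Growing perpetuity (Gordon): PV = PMT₁ / (r − g) = 51,160 / (r − 0.0035) = CHF 3,354,754.10.

CHF 3,354,754.10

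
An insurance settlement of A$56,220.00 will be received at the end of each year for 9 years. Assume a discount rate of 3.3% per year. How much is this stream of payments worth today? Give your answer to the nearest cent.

A$431,674.74

This is an ordinary annuity: 9 payments of A$56,220.00 at the end of each year.
Periodic rate r = 0.033 per year.
PV = PMT × [(1 − (1+r)^−n)/r] = 56,220 × [1 − (1+r)^−9] / r = A$431,674.74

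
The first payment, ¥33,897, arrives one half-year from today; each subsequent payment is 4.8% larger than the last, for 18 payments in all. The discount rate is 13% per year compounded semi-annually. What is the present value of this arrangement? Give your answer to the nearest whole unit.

Periodic rate r = 0.13/2 per half-year; n is counted in half-years.
Growing ordinary annuity: PV = PMT₁ × [1 − ((1+g)/(1+r))^n] / (r − g) = 33,897 × [1 − ((1+0.048)/(1+r))^18] / (r − 0.048) = ¥501,413.

¥501,413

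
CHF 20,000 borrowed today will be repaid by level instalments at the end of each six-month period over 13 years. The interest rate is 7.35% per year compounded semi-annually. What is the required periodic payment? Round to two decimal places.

Level ordinary annuity; solve PV = PMT × [(1 − (1+r)^−n)/r] for PMT.
Periodic rate r = 0.0735/2 per half-year; n is counted in half-years.
With n = 26: PMT = 20,000 / ([(1 − (1+r)^−n)/r]) = CHF 1,207.43

CHF 1,207.43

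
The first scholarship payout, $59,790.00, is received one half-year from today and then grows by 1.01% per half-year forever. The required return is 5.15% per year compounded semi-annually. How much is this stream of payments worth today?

$3,820,447.28

Periodic rate r = 0.0515/2 per half-year.
Growing perpetuity (Gordon): PV = PMT₁ / (r − g) = 59,790 / (r − 0.0101) = $3,820,447.28.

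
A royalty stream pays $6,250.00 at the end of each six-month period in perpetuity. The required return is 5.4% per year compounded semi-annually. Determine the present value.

Periodic rate r = 0.054/2 per half-year.
Level perpetuity: PV = PMT / r = 6,250 / (0.054/2) = $231,481.48.

$231,481.48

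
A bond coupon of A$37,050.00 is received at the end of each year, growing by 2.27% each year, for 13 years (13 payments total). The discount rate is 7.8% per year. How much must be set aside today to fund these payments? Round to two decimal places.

Periodic rate r = 0.078 per year.
Growing ordinary annuity: PV = PMT₁ × [1 − ((1+g)/(1+r))^n] / (r − g) = 37,050 × [1 − ((1+0.0227)/(1+r))^13] / (r − 0.0227) = A$332,114.34.

A$332,114.34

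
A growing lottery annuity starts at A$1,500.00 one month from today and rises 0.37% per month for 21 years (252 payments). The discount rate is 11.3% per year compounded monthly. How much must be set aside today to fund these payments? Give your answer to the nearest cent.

A$199,674.64

Periodic rate r = 0.113/12 per month; n is counted in months.
Growing ordinary annuity: PV = PMT₁ × [1 − ((1+g)/(1+r))^n] / (r − g) = 1,500 × [1 − ((1+0.0037)/(1+r))^252] / (r − 0.0037) = A$199,674.64.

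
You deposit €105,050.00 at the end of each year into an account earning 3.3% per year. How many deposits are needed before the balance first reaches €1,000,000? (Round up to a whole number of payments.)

9 payments

Periodic rate r = 0.033 per year.
Ordinary annuity FV: 1,000,000 = 105,050 × [((1+r)^n − 1)/r].
(1+r)^n = 1 + 1,000,000 × r / 105,050, so n = ln(1 + 1,000,000·r/105,050) / ln(1+r) = 8.41.
Round up to a whole number of payments: n = 9.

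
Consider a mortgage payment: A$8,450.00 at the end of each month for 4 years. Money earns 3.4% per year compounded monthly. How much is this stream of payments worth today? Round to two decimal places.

A$378,727.51

This is an ordinary annuity: 48 payments of A$8,450.00 at the end of each month.
Periodic rate r = 0.034/12 per month; n is counted in months.
PV = PMT × [(1 − (1+r)^−n)/r] = 8,450 × [1 − (1+r)^−48] / r = A$378,727.51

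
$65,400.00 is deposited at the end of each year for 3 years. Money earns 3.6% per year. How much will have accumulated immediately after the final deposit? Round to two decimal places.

$203,347.96

This is an ordinary annuity: 3 deposits of $65,400.00 at the end of each year.
Periodic rate r = 0.036 per year.
FV = PMT × [((1+r)^n − 1)/r] = 65,400 × [(1+r)^3 − 1] / r = $203,347.96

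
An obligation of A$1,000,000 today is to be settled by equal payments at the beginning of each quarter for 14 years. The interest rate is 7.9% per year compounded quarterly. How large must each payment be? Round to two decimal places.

Level annuity due; solve PV = PMT × [(1 − (1+r)^−n)/r] × (1+r) for PMT.
Periodic rate r = 0.079/4 per quarter; n is counted in quarters.
With n = 56: PMT = 1,000,000 / ([(1 − (1+r)^−n)/r] × (1+r)) = A$29,100.68

A$29,100.68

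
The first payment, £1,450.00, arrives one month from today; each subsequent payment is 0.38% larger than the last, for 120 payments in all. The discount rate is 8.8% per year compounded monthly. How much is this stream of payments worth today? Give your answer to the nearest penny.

Periodic rate r = 0.088/12 per month; n is counted in months.
Growing ordinary annuity: PV = PMT₁ × [1 − ((1+g)/(1+r))^n] / (r − g) = 1,450 × [1 − ((1+0.0038)/(1+r))^120] / (r − 0.0038) = £141,185.62.

£141,185.62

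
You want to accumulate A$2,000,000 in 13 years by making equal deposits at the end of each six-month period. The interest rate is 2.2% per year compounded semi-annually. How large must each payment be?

A$66,866.15

Level ordinary annuity; solve FV = PMT × [((1+r)^n − 1)/r] for PMT.
Periodic rate r = 0.022/2 per half-year; n is counted in half-years.
With n = 26: PMT = 2,000,000 / ([((1+r)^n − 1)/r]) = A$66,866.15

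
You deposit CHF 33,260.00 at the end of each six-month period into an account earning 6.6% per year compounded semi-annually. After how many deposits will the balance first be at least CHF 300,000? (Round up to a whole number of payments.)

9 payments

Periodic rate r = 0.066/2 per half-year; n is counted in half-years.
Ordinary annuity FV: 300,000 = 33,260 × [((1+r)^n − 1)/r].
(1+r)^n = 1 + 300,000 × r / 33,260, so n = ln(1 + 300,000·r/33,260) / ln(1+r) = 8.03.
Round up to a whole number of payments: n = 9.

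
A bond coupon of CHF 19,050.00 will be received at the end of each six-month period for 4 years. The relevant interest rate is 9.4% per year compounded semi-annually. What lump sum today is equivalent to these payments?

This is an ordinary annuity: 8 payments of CHF 19,050.00 at the end of each six-month period.
Periodic rate r = 0.094/2 per half-year; n is counted in half-years.
PV = PMT × [(1 − (1+r)^−n)/r] = 19,050 × [1 − (1+r)^−8] / r = CHF 124,631.26

CHF 124,631.26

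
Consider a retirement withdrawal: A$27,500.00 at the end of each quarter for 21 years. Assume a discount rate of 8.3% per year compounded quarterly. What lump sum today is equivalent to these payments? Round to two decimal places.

A$1,089,206.66

This is an ordinary annuity: 84 payments of A$27,500.00 at the end of each quarter.
Periodic rate r = 0.083/4 per quarter; n is counted in quarters.
PV = PMT × [(1 − (1+r)^−n)/r] = 27,500 × [1 − (1+r)^−84] / r = A$1,089,206.66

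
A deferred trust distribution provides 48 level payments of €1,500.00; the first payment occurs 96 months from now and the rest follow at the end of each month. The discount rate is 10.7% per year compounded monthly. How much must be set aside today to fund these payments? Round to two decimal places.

€25,113.30

Ordinary annuity of 48 payments, first payment at period 96.
Periodic rate r = 0.107/12 per month; n is counted in months.
The ordinary-annuity PV formula values the stream one period before the first payment (period 95); discount that back 95 periods:
PV₀ = 1,500 × [1 − (1+r)^−48] / r × (1+r)^−95 = €25,113.30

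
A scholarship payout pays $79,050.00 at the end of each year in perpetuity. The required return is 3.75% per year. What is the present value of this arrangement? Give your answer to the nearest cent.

$2,108,000.00

Periodic rate r = 0.0375 per year.
Level perpetuity: PV = PMT / r = 79,050 / (0.0375) = $2,108,000.00.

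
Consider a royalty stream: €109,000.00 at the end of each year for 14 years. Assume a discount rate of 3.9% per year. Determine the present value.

€1,159,018.98

This is an ordinary annuity: 14 payments of €109,000.00 at the end of each year.
Periodic rate r = 0.039 per year.
PV = PMT × [(1 − (1+r)^−n)/r] = 109,000 × [1 − (1+r)^−14] / r = €1,159,018.98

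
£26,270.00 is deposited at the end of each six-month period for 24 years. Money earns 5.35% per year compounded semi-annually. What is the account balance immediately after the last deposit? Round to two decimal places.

This is an ordinary annuity: 48 deposits of £26,270.00 at the end of each six-month period.
Periodic rate r = 0.0535/2 per half-year; n is counted in half-years.
FV = PMT × [((1+r)^n − 1)/r] = 26,270 × [(1+r)^48 − 1] / r = £2,504,867.59

£2,504,867.59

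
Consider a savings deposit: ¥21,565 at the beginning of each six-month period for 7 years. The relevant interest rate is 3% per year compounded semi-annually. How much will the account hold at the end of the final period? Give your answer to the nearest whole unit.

¥338,185

This is an annuity due: 14 deposits of ¥21,565 at the beginning of each six-month period.
Periodic rate r = 0.03/2 per half-year; n is counted in half-years.
FV = PMT × [((1+r)^n − 1)/r] × (1+r) = 21,565 × [(1+r)^14 − 1] / r × (1+r) = ¥338,185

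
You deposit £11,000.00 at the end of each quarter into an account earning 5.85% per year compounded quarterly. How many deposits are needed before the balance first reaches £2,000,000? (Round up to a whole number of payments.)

90 payments

Periodic rate r = 0.0585/4 per quarter; n is counted in quarters.
Ordinary annuity FV: 2,000,000 = 11,000 × [((1+r)^n − 1)/r].
(1+r)^n = 1 + 2,000,000 × r / 11,000, so n = ln(1 + 2,000,000·r/11,000) / ln(1+r) = 89.35.
Round up to a whole number of payments: n = 90.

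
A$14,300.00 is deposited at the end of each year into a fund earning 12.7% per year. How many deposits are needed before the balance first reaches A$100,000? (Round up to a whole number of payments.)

6 payments

Periodic rate r = 0.127 per year.
Ordinary annuity FV: 100,000 = 14,300 × [((1+r)^n − 1)/r].
(1+r)^n = 1 + 100,000 × r / 14,300, so n = ln(1 + 100,000·r/14,300) / ln(1+r) = 5.32.
Round up to a whole number of payments: n = 6.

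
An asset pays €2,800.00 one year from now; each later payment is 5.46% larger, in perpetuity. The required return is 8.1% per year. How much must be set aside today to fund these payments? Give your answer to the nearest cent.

€106,060.61

Periodic rate r = 0.081 per year.
Growing perpetuity (Gordon): PV = PMT₁ / (r − g) = 2,800 / (r − 0.0546) = €106,060.61.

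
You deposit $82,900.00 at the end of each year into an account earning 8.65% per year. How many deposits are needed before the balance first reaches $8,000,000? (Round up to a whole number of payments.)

Periodic rate r = 0.0865 per year.
Ordinary annuity FV: 8,000,000 = 82,900 × [((1+r)^n − 1)/r].
(1+r)^n = 1 + 8,000,000 × r / 82,900, so n = ln(1 + 8,000,000·r/82,900) / ln(1+r) = 26.94.
Round up to a whole number of payments: n = 27.

27 payments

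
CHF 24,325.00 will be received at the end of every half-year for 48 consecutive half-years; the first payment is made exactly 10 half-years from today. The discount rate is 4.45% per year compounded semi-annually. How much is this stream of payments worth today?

Ordinary annuity of 48 payments, first payment at period 10.
Periodic rate r = 0.0445/2 per half-year; n is counted in half-years.
The ordinary-annuity PV formula values the stream one period before the first payment (period 9); discount that back 9 periods:
PV₀ = 24,325 × [1 − (1+r)^−48] / r × (1+r)^−9 = CHF 584,961.89

CHF 584,961.89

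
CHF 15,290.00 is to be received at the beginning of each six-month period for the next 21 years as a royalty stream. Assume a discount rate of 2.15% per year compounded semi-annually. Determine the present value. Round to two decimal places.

This is an annuity due: 42 payments of CHF 15,290.00 at the beginning of each six-month period.
Periodic rate r = 0.0215/2 per half-year; n is counted in half-years.
PV = PMT × [(1 − (1+r)^−n)/r] × (1+r) = 15,290 × [1 − (1+r)^−42] / r × (1+r) = CHF 520,117.28

CHF 520,117.28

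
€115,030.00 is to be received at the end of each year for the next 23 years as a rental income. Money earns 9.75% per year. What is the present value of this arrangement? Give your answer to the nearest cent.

This is an ordinary annuity: 23 payments of €115,030.00 at the end of each year.
Periodic rate r = 0.0975 per year.
PV = PMT × [(1 − (1+r)^−n)/r] = 115,030 × [1 − (1+r)^−23] / r = €1,040,958.79

€1,040,958.79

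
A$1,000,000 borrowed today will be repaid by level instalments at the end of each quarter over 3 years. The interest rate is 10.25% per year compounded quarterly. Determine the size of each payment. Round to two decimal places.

Level ordinary annuity; solve PV = PMT × [(1 − (1+r)^−n)/r] for PMT.
Periodic rate r = 0.1025/4 per quarter; n is counted in quarters.
With n = 12: PMT = 1,000,000 / ([(1 − (1+r)^−n)/r]) = A$97,856.41

A$97,856.41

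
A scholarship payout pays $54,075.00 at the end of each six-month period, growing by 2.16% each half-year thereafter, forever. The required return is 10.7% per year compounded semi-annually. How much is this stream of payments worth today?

$1,695,141.07

Periodic rate r = 0.107/2 per half-year.
Growing perpetuity (Gordon): PV = PMT₁ / (r − g) = 54,075 / (r − 0.0216) = $1,695,141.07.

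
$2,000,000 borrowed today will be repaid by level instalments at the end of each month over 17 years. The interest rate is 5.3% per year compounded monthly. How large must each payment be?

$14,895.25

Level ordinary annuity; solve PV = PMT × [(1 − (1+r)^−n)/r] for PMT.
Periodic rate r = 0.053/12 per month; n is counted in months.
With n = 204: PMT = 2,000,000 / ([(1 − (1+r)^−n)/r]) = $14,895.25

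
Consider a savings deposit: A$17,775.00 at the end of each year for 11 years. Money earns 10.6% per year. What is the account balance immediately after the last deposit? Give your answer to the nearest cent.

A$340,248.66

This is an ordinary annuity: 11 deposits of A$17,775.00 at the end of each year.
Periodic rate r = 0.106 per year.
FV = PMT × [((1+r)^n − 1)/r] = 17,775 × [(1+r)^11 − 1] / r = A$340,248.66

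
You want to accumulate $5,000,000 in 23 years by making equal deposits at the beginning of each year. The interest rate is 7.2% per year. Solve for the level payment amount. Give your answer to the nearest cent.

$85,048.65

Level annuity due; solve FV = PMT × [((1+r)^n − 1)/r] × (1+r) for PMT.
Periodic rate r = 0.072 per year.
With n = 23: PMT = 5,000,000 / ([((1+r)^n − 1)/r] × (1+r)) = $85,048.65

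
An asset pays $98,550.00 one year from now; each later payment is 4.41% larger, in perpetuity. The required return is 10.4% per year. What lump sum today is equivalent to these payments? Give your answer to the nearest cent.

$1,645,242.07

Periodic rate r = 0.104 per year.
Growing perpetuity (Gordon): PV = PMT₁ / (r − g) = 98,550 / (r − 0.0441) = $1,645,242.07.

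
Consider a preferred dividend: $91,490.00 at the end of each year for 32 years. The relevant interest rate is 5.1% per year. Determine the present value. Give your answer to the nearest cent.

This is an ordinary annuity: 32 payments of $91,490.00 at the end of each year.
Periodic rate r = 0.051 per year.
PV = PMT × [(1 − (1+r)^−n)/r] = 91,490 × [1 − (1+r)^−32] / r = $1,428,733.53

$1,428,733.53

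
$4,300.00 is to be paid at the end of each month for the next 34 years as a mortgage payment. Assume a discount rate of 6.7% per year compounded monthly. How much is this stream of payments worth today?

This is an ordinary annuity: 408 payments of $4,300.00 at the end of each month.
Periodic rate r = 0.067/12 per month; n is counted in months.
PV = PMT × [(1 − (1+r)^−n)/r] = 4,300 × [1 − (1+r)^−408] / r = $690,715.76

$690,715.76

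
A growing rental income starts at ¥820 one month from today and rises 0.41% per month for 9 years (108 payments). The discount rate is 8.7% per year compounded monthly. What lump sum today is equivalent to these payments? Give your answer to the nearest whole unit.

¥74,712

Periodic rate r = 0.087/12 per month; n is counted in months.
Growing ordinary annuity: PV = PMT₁ × [1 − ((1+g)/(1+r))^n] / (r − g) = 820 × [1 − ((1+0.0041)/(1+r))^108] / (r − 0.0041) = ¥74,712.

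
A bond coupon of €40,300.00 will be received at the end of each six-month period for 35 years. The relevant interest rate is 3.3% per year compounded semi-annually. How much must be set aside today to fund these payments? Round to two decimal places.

€1,665,633.05

This is an ordinary annuity: 70 payments of €40,300.00 at the end of each six-month period.
Periodic rate r = 0.033/2 per half-year; n is counted in half-years.
PV = PMT × [(1 − (1+r)^−n)/r] = 40,300 × [1 − (1+r)^−70] / r = €1,665,633.05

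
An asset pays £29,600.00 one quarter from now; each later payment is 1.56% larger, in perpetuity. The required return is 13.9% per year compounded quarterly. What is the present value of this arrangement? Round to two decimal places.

£1,545,691.91

Periodic rate r = 0.139/4 per quarter.
Growing perpetuity (Gordon): PV = PMT₁ / (r − g) = 29,600 / (r − 0.0156) = £1,545,691.91.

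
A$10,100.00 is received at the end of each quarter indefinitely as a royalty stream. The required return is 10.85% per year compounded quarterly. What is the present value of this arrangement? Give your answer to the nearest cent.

A$372,350.23

Periodic rate r = 0.1085/4 per quarter.
Level perpetuity: PV = PMT / r = 10,100 / (0.1085/4) = A$372,350.23.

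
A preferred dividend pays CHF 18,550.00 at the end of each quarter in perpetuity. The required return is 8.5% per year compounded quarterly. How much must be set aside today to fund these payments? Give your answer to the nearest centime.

Periodic rate r = 0.085/4 per quarter.
Level perpetuity: PV = PMT / r = 18,550 / (0.085/4) = CHF 872,941.18.

CHF 872,941.18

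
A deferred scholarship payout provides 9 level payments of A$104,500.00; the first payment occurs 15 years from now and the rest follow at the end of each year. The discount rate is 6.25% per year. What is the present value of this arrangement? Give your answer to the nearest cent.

Ordinary annuity of 9 payments, first payment at period 15.
Periodic rate r = 0.0625 per year.
The ordinary-annuity PV formula values the stream one period before the first payment (period 14); discount that back 14 periods:
PV₀ = 104,500 × [1 − (1+r)^−9] / r × (1+r)^−14 = A$300,895.90

A$300,895.90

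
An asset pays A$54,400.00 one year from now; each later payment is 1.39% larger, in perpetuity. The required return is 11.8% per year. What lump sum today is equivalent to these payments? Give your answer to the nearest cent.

A$522,574.45

Periodic rate r = 0.118 per year.
Growing perpetuity (Gordon): PV = PMT₁ / (r − g) = 54,400 / (r − 0.0139) = A$522,574.45.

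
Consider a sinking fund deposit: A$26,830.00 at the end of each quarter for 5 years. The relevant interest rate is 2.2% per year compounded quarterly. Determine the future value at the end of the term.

A$565,584.60

This is an ordinary annuity: 20 deposits of A$26,830.00 at the end of each quarter.
Periodic rate r = 0.022/4 per quarter; n is counted in quarters.
FV = PMT × [((1+r)^n − 1)/r] = 26,830 × [(1+r)^20 − 1] / r = A$565,584.60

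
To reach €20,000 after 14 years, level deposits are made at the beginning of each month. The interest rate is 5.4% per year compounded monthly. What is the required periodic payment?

€79.56

Level annuity due; solve FV = PMT × [((1+r)^n − 1)/r] × (1+r) for PMT.
Periodic rate r = 0.054/12 per month; n is counted in months.
With n = 168: PMT = 20,000 / ([((1+r)^n − 1)/r] × (1+r)) = €79.56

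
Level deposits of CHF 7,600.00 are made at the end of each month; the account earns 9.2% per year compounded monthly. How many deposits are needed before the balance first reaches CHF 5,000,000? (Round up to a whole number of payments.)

Periodic rate r = 0.092/12 per month; n is counted in months.
Ordinary annuity FV: 5,000,000 = 7,600 × [((1+r)^n − 1)/r].
(1+r)^n = 1 + 5,000,000 × r / 7,600, so n = ln(1 + 5,000,000·r/7,600) / ln(1+r) = 235.56.
Round up to a whole number of payments: n = 236.

236 payments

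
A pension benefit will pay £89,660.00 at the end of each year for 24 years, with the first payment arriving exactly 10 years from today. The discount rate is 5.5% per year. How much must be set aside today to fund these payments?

Ordinary annuity of 24 payments, first payment at period 10.
Periodic rate r = 0.055 per year.
The ordinary-annuity PV formula values the stream one period before the first payment (period 9); discount that back 9 periods:
PV₀ = 89,660 × [1 − (1+r)^−24] / r × (1+r)^−9 = £728,296.89

£728,296.89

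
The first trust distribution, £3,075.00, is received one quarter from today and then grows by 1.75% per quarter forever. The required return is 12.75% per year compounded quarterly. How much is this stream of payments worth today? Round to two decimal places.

£213,913.04

Periodic rate r = 0.1275/4 per quarter.
Growing perpetuity (Gordon): PV = PMT₁ / (r − g) = 3,075 / (r − 0.0175) = £213,913.04.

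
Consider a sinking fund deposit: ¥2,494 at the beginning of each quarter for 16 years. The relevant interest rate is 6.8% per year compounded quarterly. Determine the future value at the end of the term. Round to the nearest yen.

¥289,643

This is an annuity due: 64 deposits of ¥2,494 at the beginning of each quarter.
Periodic rate r = 0.068/4 per quarter; n is counted in quarters.
FV = PMT × [((1+r)^n − 1)/r] × (1+r) = 2,494 × [(1+r)^64 − 1] / r × (1+r) = ¥289,643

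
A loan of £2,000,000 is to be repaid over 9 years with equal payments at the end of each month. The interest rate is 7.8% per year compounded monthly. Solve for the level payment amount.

£25,830.56

Level ordinary annuity; solve PV = PMT × [(1 − (1+r)^−n)/r] for PMT.
Periodic rate r = 0.078/12 per month; n is counted in months.
With n = 108: PMT = 2,000,000 / ([(1 − (1+r)^−n)/r]) = £25,830.56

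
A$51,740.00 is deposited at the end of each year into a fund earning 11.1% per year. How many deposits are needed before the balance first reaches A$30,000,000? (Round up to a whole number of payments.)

Periodic rate r = 0.111 per year.
Ordinary annuity FV: 30,000,000 = 51,740 × [((1+r)^n − 1)/r].
(1+r)^n = 1 + 30,000,000 × r / 51,740, so n = ln(1 + 30,000,000·r/51,740) / ln(1+r) = 39.71.
Round up to a whole number of payments: n = 40.

40 payments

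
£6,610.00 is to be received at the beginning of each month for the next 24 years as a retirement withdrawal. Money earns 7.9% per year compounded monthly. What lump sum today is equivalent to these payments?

£857,945.66

This is an annuity due: 288 payments of £6,610.00 at the beginning of each month.
Periodic rate r = 0.079/12 per month; n is counted in months.
PV = PMT × [(1 − (1+r)^−n)/r] × (1+r) = 6,610 × [1 − (1+r)^−288] / r × (1+r) = £857,945.66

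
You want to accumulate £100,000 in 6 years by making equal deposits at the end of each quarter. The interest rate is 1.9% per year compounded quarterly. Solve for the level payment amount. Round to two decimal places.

£3,943.56

Level ordinary annuity; solve FV = PMT × [((1+r)^n − 1)/r] for PMT.
Periodic rate r = 0.019/4 per quarter; n is counted in quarters.
With n = 24: PMT = 100,000 / ([((1+r)^n − 1)/r]) = £3,943.56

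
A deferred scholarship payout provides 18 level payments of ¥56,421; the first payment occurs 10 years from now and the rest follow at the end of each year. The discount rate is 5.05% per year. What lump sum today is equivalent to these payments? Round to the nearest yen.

Ordinary annuity of 18 payments, first payment at period 10.
Periodic rate r = 0.0505 per year.
The ordinary-annuity PV formula values the stream one period before the first payment (period 9); discount that back 9 periods:
PV₀ = 56,421 × [1 − (1+r)^−18] / r × (1+r)^−9 = ¥421,678

¥421,678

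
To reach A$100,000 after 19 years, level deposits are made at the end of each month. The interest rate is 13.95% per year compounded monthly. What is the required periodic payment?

Level ordinary annuity; solve FV = PMT × [((1+r)^n − 1)/r] for PMT.
Periodic rate r = 0.1395/12 per month; n is counted in months.
With n = 228: PMT = 100,000 / ([((1+r)^n − 1)/r]) = A$89.79

A$89.79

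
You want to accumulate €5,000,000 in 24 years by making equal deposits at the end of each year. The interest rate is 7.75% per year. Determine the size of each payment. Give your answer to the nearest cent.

€77,529.25

Level ordinary annuity; solve FV = PMT × [((1+r)^n − 1)/r] for PMT.
Periodic rate r = 0.0775 per year.
With n = 24: PMT = 5,000,000 / ([((1+r)^n − 1)/r]) = €77,529.25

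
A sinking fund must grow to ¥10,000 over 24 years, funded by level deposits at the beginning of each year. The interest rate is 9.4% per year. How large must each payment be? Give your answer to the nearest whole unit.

Level annuity due; solve FV = PMT × [((1+r)^n − 1)/r] × (1+r) for PMT.
Periodic rate r = 0.094 per year.
With n = 24: PMT = 10,000 / ([((1+r)^n − 1)/r] × (1+r)) = ¥112

¥112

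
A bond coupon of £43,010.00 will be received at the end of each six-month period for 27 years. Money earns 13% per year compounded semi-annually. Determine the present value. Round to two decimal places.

£639,623.58

This is an ordinary annuity: 54 payments of £43,010.00 at the end of each six-month period.
Periodic rate r = 0.13/2 per half-year; n is counted in half-years.
PV = PMT × [(1 − (1+r)^−n)/r] = 43,010 × [1 − (1+r)^−54] / r = £639,623.58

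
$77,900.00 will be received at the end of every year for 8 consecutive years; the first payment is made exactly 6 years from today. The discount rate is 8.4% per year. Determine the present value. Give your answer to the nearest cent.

Ordinary annuity of 8 payments, first payment at period 6.
Periodic rate r = 0.084 per year.
The ordinary-annuity PV formula values the stream one period before the first payment (period 5); discount that back 5 periods:
PV₀ = 77,900 × [1 − (1+r)^−8] / r × (1+r)^−5 = $294,604.89

$294,604.89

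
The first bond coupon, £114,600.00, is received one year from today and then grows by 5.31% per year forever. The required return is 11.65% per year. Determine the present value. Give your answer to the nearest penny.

Periodic rate r = 0.1165 per year.
Growing perpetuity (Gordon): PV = PMT₁ / (r − g) = 114,600 / (r − 0.0531) = £1,807,570.98.

£1,807,570.98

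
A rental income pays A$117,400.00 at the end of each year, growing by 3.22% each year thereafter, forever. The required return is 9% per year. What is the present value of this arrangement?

Periodic rate r = 0.09 per year.
Growing perpetuity (Gordon): PV = PMT₁ / (r − g) = 117,400 / (r − 0.0322) = A$2,031,141.87.

A$2,031,141.87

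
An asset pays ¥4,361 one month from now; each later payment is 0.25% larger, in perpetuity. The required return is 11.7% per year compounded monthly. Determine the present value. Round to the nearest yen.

Periodic rate r = 0.117/12 per month.
Growing perpetuity (Gordon): PV = PMT₁ / (r − g) = 4,361 / (r − 0.0025) = ¥601,517.

¥601,517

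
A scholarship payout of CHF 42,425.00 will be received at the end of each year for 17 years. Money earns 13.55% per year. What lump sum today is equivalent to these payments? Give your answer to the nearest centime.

This is an ordinary annuity: 17 payments of CHF 42,425.00 at the end of each year.
Periodic rate r = 0.1355 per year.
PV = PMT × [(1 − (1+r)^−n)/r] = 42,425 × [1 − (1+r)^−17] / r = CHF 277,000.13

CHF 277,000.13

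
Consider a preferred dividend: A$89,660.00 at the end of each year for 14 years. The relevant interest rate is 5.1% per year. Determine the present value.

A$881,864.87

This is an ordinary annuity: 14 payments of A$89,660.00 at the end of each year.
Periodic rate r = 0.051 per year.
PV = PMT × [(1 − (1+r)^−n)/r] = 89,660 × [1 − (1+r)^−14] / r = A$881,864.87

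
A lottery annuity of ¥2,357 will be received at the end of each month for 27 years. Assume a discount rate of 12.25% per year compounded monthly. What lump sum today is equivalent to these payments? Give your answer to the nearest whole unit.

¥222,295

This is an ordinary annuity: 324 payments of ¥2,357 at the end of each month.
Periodic rate r = 0.1225/12 per month; n is counted in months.
PV = PMT × [(1 − (1+r)^−n)/r] = 2,357 × [1 − (1+r)^−324] / r = ¥222,295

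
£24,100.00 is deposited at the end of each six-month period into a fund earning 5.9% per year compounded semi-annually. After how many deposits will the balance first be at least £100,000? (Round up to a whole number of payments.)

4 payments

Periodic rate r = 0.059/2 per half-year; n is counted in half-years.
Ordinary annuity FV: 100,000 = 24,100 × [((1+r)^n − 1)/r].
(1+r)^n = 1 + 100,000 × r / 24,100, so n = ln(1 + 100,000·r/24,100) / ln(1+r) = 3.97.
Round up to a whole number of payments: n = 4.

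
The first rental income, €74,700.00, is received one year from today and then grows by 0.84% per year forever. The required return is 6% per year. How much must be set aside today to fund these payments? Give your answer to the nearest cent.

€1,447,674.42

Periodic rate r = 0.06 per year.
Growing perpetuity (Gordon): PV = PMT₁ / (r − g) = 74,700 / (r − 0.0084) = €1,447,674.42.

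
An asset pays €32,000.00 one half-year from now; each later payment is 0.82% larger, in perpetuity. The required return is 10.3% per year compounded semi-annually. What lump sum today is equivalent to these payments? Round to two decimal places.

€739,030.02

Periodic rate r = 0.103/2 per half-year.
Growing perpetuity (Gordon): PV = PMT₁ / (r − g) = 32,000 / (r − 0.0082) = €739,030.02.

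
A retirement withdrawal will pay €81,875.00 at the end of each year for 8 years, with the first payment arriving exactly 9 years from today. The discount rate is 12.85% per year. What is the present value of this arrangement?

€150,142.05

Ordinary annuity of 8 payments, first payment at period 9.
Periodic rate r = 0.1285 per year.
The ordinary-annuity PV formula values the stream one period before the first payment (period 8); discount that back 8 periods:
PV₀ = 81,875 × [1 − (1+r)^−8] / r × (1+r)^−8 = €150,142.05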